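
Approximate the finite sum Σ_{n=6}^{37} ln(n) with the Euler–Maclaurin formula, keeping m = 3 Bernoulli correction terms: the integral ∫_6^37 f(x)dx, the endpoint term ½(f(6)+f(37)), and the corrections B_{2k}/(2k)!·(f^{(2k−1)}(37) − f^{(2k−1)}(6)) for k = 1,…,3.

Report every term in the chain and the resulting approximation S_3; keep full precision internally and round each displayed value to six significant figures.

S_3 ≈ 94.5431

The integral term ∫_6^37 ln(x) dx = 91.8534.
½[f(6) + f(37)] = ½[1.79176 + 3.61092] = 2.70134.
Running total after boundary: 94.5547.
k=1: B_{2}/(2)! × [f^{(1)}(37) − f^{(1)}(6)] = 1/12 × (0.0270270 − 0.166667) = -0.0116366.
After k=1: 94.5431.
k=2: B_{4}/(4)! × [f^{(3)}(37) − f^{(3)}(6)] = −1/720 × (3.94843e-05 − 0.00925926) = 1.28052e-05.
After k=2: 94.5431.
k=3: B_{6}/(6)! × [f^{(5)}(37) − f^{(5)}(6)] = 1/30240 × (3.46101e-07 − 0.00308642) = -1.02053e-07.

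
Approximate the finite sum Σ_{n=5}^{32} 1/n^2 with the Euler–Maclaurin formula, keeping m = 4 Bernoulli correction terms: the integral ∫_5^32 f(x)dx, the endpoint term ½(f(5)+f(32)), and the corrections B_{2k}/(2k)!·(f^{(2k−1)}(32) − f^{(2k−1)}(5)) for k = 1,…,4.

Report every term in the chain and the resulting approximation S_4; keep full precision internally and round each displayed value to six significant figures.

Integral: ∫_5^32 1/x^2 dx = 0.168750.
½[f(5) + f(32)] = ½[0.0400000 + 0.000976562] = 0.0204883.
So far: 0.189238.
k=1: B_{2}/(2)! × [f^{(1)}(32) − f^{(1)}(5)] = 1/12 × (-6.10352e-05 − (-0.0160000)) = 0.00132825.
Running total after k=1: 0.190567.
k=2: B_{4}/(4)! × [f^{(3)}(32) − f^{(3)}(5)] = −1/720 × (-7.15256e-07 − (-0.00768000)) = -1.06657e-05.
Running total after k=2: 0.190556.
k=3: B_{6}/(6)! × [f^{(5)}(32) − f^{(5)}(5)] = 1/30240 × (-2.09548e-08 − (-0.00921600)) = 3.04761e-07.
Running total after k=3: 0.190556.
k=4: B_{8}/(8)! × [f^{(7)}(32) − f^{(7)}(5)] = −1/1209600 × (-1.14596e-09 − (-0.0206438)) = -1.70667e-08.

S_4 ≈ 0.190556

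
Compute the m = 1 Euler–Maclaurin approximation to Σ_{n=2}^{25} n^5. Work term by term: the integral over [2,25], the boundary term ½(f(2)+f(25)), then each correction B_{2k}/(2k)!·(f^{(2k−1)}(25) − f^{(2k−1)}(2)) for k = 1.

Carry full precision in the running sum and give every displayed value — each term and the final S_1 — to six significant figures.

The integral term ∫_2^25 x^5 dx = 4.06901e+07.
Endpoint term: (f(2) + f(25))/2 = (32.0000 + 9.76562e+06)/2 = 4.88283e+06.
So far: 4.55729e+07.
Correction k=1: B_{2}/2! · (f^{(1)}(25) − f^{(1)}(2)) = 1/12 · (1.95312e+06 − 80.0000) = 162754.

S_1 ≈ 4.57357e+07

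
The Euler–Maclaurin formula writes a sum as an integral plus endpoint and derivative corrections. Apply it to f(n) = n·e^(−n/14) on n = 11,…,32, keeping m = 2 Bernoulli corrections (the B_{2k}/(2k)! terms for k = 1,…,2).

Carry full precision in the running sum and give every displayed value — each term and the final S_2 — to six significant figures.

Integral: ∫_11^32 x·e^(−x/14) dx = 94.0322.
Boundary: ½(f(11) + f(32)) = ½(5.01373 + 3.25444) = 4.13409.
So far: 98.1663.
k=1: B_{2}/(2)! × [f^{(1)}(32) − f^{(1)}(11)] = 1/12 × (-0.130759 − 0.0976701) = -0.0190358.
Partial sum through k=1: 98.1473.
k=2: B_{4}/(4)! × [f^{(3)}(32) − f^{(3)}(11)] = −1/720 × (0.000370632 − 0.00514928) = 6.63701e-06.

S_2 ≈ 98.1473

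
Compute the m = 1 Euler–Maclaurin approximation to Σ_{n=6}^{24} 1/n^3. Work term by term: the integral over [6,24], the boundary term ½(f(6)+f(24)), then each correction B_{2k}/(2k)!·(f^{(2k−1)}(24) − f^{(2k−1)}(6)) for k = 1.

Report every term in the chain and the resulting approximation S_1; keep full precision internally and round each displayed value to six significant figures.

S_1 ≈ 0.0155640

The integral term ∫_6^24 1/x^3 dx = 0.0130208.
Endpoint term: (f(6) + f(24))/2 = (0.00462963 + 7.23380e-05)/2 = 0.00235098.
So far: 0.0153718.
Order-1 term: 1/12 · (-9.04225e-06 − (-0.00231481)) = 0.000192148.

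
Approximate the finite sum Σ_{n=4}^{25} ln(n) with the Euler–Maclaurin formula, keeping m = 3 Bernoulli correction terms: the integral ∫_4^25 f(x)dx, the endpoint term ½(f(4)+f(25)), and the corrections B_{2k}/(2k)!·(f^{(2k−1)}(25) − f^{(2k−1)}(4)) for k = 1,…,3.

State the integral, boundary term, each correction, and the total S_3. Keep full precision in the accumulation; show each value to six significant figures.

S_3 ≈ 56.2118

Integral: ∫_4^25 ln(x) dx = 53.9267.
Endpoint term: (f(4) + f(25))/2 = (1.38629 + 3.21888)/2 = 2.30259.
Running total after boundary: 56.2293.
Correction k=1: B_{2}/2! · (f^{(1)}(25) − f^{(1)}(4)) = 1/12 · (0.0400000 − 0.250000) = -0.0175000.
Partial sum through k=1: 56.2118.
Correction k=2: B_{4}/4! · (f^{(3)}(25) − f^{(3)}(4)) = −1/720 · (0.000128000 − 0.0312500) = 4.32250e-05.
Partial sum through k=2: 56.2118.
Correction k=3: B_{6}/6! · (f^{(5)}(25) − f^{(5)}(4)) = 1/30240 · (2.45760e-06 − 0.0234375) = -7.74968e-07.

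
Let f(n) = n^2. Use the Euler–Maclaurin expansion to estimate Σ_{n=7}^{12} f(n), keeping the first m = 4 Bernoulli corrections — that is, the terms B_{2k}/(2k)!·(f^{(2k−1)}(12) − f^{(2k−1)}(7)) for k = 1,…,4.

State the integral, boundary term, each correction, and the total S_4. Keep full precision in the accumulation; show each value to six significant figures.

S_4 ≈ 559.000

The integral term ∫_7^12 x^2 dx = 461.667.
Endpoint term: (f(7) + f(12))/2 = (49.0000 + 144.000)/2 = 96.5000.
Running total after boundary: 558.167.
Correction k=1: B_{2}/2! · (f^{(1)}(12) − f^{(1)}(7)) = 1/12 · (24.0000 − 14.0000) = 0.833333.
Running total after k=1: 559.000.
Correction k=2: B_{4}/4! · (f^{(3)}(12) − f^{(3)}(7)) = −1/720 · (0.00000 − 0.00000) = 0.00000.
Running total after k=2: 559.000.
Correction k=3: B_{6}/6! · (f^{(5)}(12) − f^{(5)}(7)) = 1/30240 · (0.00000 − 0.00000) = 0.00000.
Running total after k=3: 559.000.
Correction k=4: B_{8}/8! · (f^{(7)}(12) − f^{(7)}(7)) = −1/1209600 · (0.00000 − 0.00000) = 0.00000.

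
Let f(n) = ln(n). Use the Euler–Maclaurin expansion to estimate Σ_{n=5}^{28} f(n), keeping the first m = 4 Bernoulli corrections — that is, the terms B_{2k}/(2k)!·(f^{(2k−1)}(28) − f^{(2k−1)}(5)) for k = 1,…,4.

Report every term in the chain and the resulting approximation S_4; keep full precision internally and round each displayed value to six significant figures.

Integral: ∫_5^28 ln(x) dx = 62.2545.
½[f(5) + f(28)] = ½[1.60944 + 3.33220] = 2.47082.
Integral + boundary = 64.7254.
Order-1 term: 1/12 · (0.0357143 − 0.200000) = -0.0136905.
Partial sum through k=1: 64.7117.
Order-2 term: −1/720 · (9.11079e-05 − 0.0160000) = 2.20957e-05.
Partial sum through k=2: 64.7117.
Order-3 term: 1/30240 · (1.39451e-06 − 0.00768000) = -2.53922e-07.
Partial sum through k=3: 64.7117.
Order-4 term: −1/1209600 · (5.33613e-08 − 0.00921600) = 7.61900e-09.

S_4 ≈ 64.7117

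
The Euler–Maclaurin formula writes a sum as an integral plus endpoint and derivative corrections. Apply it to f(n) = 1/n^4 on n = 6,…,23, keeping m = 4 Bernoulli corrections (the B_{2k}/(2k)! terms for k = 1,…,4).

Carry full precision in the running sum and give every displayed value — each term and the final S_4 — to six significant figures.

S_4 ≈ 0.00194564

Integral: ∫_6^23 1/x^4 dx = 0.00151581.
Boundary: ½(f(6) + f(23)) = ½(0.000771605 + 3.57346e-06) = 0.000387589.
Running total after boundary: 0.00190340.
Order-1 term: 1/12 · (-6.21471e-07 − (-0.000514403)) = 4.28152e-05.
Running total after k=1: 0.00194622.
Order-2 term: −1/720 · (-3.52441e-08 − (-0.000428669)) = -5.95325e-07.
Running total after k=2: 0.00194562.
Order-3 term: 1/30240 · (-3.73094e-09 − (-0.000666819)) = 2.20508e-08.
Running total after k=3: 0.00194564.
Order-4 term: −1/1209600 · (-6.34754e-10 − (-0.00166705)) = -1.37818e-09.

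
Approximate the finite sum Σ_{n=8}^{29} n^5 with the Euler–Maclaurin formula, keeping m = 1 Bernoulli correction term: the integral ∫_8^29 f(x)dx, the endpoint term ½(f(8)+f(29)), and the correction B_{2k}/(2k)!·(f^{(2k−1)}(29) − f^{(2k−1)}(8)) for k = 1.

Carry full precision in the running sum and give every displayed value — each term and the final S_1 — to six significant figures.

S_1 ≈ 1.09658e+08

∫_8^29 x^5 dx evaluates to 9.90935e+07.
Endpoint term: (f(8) + f(29))/2 = (32768.0 + 2.05111e+07)/2 = 1.02720e+07.
So far: 1.09365e+08.
Correction k=1: B_{2}/2! · (f^{(1)}(29) − f^{(1)}(8)) = 1/12 · (3.53640e+06 − 20480.0) = 292994.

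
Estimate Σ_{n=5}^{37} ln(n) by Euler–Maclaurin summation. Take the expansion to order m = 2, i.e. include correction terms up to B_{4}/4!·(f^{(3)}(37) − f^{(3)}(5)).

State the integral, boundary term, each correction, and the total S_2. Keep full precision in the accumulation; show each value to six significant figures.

S_2 ≈ 96.1526

The integral term ∫_5^37 ln(x) dx = 93.5568.
½[f(5) + f(37)] = ½[1.60944 + 3.61092] = 2.61018.
So far: 96.1670.
Correction k=1: B_{2}/2! · (f^{(1)}(37) − f^{(1)}(5)) = 1/12 · (0.0270270 − 0.200000) = -0.0144144.
After k=1: 96.1525.
Correction k=2: B_{4}/4! · (f^{(3)}(37) − f^{(3)}(5)) = −1/720 · (3.94843e-05 − 0.0160000) = 2.21674e-05.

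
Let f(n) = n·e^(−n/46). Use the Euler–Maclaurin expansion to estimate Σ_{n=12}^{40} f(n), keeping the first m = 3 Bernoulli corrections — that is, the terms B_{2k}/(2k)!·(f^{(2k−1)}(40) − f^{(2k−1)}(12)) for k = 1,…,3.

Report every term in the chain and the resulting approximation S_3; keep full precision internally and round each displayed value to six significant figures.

S_3 ≈ 410.247

The integral term ∫_12^40 x·e^(−x/46) dx = 397.284.
Endpoint term: (f(12) + f(40))/2 = (9.24458 + 16.7653)/2 = 13.0050.
Running total after boundary: 410.289.
k=1: B_{2}/(2)! × [f^{(1)}(40) − f^{(1)}(12)] = 1/12 × (0.0546696 − 0.569412) = -0.0428952.
After k=1: 410.247.
k=2: B_{4}/(4)! × [f^{(3)}(40) − f^{(3)}(12)] = −1/720 × (0.000421993 − 0.000997247) = 7.98964e-07.
After k=2: 410.247.
k=3: B_{6}/(6)! × [f^{(5)}(40) − f^{(5)}(12)] = 1/30240 × (3.86649e-07 − 8.15405e-07) = -1.41784e-11.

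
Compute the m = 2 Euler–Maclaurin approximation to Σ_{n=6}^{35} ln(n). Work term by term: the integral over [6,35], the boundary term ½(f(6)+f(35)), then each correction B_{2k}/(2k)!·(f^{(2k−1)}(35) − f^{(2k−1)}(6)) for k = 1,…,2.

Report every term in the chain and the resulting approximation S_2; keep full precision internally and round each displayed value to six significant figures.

The integral term ∫_6^35 ln(x) dx = 84.6866.
Boundary: ½(f(6) + f(35)) = ½(1.79176 + 3.55535) = 2.67355.
So far: 87.3602.
Order-1 term: 1/12 · (0.0285714 − 0.166667) = -0.0115079.
Partial sum through k=1: 87.3487.
Order-2 term: −1/720 · (4.66472e-05 − 0.00925926) = 1.27953e-05.

S_2 ≈ 87.3487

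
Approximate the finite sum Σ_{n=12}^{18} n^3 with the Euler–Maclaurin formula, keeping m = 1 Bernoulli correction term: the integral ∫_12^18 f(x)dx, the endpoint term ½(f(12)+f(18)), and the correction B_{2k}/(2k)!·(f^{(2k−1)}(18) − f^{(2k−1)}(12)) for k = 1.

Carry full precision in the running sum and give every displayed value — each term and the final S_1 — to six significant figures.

S_1 ≈ 24885.0

∫_12^18 x^3 dx evaluates to 21060.0.
½[f(12) + f(18)] = ½[1728.00 + 5832.00] = 3780.00.
So far: 24840.0.
Correction k=1: B_{2}/2! · (f^{(1)}(18) − f^{(1)}(12)) = 1/12 · (972.000 − 432.000) = 45.0000.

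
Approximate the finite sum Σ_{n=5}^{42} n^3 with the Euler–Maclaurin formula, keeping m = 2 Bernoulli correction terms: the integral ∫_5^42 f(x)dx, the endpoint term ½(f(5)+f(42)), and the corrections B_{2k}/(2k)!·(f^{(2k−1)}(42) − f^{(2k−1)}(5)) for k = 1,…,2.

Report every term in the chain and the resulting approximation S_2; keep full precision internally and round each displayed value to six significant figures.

Integral: ∫_5^42 x^3 dx = 777768.
½[f(5) + f(42)] = ½[125.000 + 74088.0] = 37106.5.
Running total after boundary: 814874.
k=1: B_{2}/(2)! × [f^{(1)}(42) − f^{(1)}(5)] = 1/12 × (5292.00 − 75.0000) = 434.750.
Running total after k=1: 815309.
k=2: B_{4}/(4)! × [f^{(3)}(42) − f^{(3)}(5)] = −1/720 × (6.00000 − 6.00000) = 0.00000.

S_2 ≈ 815309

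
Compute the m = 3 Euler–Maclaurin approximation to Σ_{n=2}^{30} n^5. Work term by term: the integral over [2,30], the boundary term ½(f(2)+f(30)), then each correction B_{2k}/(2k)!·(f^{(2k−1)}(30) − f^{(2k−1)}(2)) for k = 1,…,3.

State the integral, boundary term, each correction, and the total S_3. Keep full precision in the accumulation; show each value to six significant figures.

Integral: ∫_2^30 x^5 dx = 1.21500e+08.
Endpoint term: (f(2) + f(30))/2 = (32.0000 + 2.43000e+07)/2 = 1.21500e+07.
Running total after boundary: 1.33650e+08.
k=1: B_{2}/(2)! × [f^{(1)}(30) − f^{(1)}(2)] = 1/12 × (4.05000e+06 − 80.0000) = 337493.
After k=1: 1.33987e+08.
k=2: B_{4}/(4)! × [f^{(3)}(30) − f^{(3)}(2)] = −1/720 × (54000.0 − 240.000) = -74.6667.
After k=2: 1.33987e+08.
k=3: B_{6}/(6)! × [f^{(5)}(30) − f^{(5)}(2)] = 1/30240 × (120.000 − 120.000) = 0.00000.

S_3 ≈ 1.33987e+08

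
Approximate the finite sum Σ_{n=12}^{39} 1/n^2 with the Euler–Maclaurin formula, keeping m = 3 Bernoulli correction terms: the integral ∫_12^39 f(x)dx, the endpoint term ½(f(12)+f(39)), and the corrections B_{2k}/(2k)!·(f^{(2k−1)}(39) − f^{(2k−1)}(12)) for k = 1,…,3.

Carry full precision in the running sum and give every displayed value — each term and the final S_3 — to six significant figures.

Integral: ∫_12^39 1/x^2 dx = 0.0576923.
½[f(12) + f(39)] = ½[0.00694444 + 0.000657462] = 0.00380095.
So far: 0.0614933.
k=1: B_{2}/(2)! × [f^{(1)}(39) − f^{(1)}(12)] = 1/12 × (-3.37160e-05 − (-0.00115741)) = 9.36409e-05.
Partial sum through k=1: 0.0615869.
k=2: B_{4}/(4)! × [f^{(3)}(39) − f^{(3)}(12)] = −1/720 × (-2.66004e-07 − (-9.64506e-05)) = -1.33590e-07.
Partial sum through k=2: 0.0615868.
k=3: B_{6}/(6)! × [f^{(5)}(39) − f^{(5)}(12)] = 1/30240 × (-5.24663e-09 − (-2.00939e-05)) = 6.64307e-10.

S_3 ≈ 0.0615868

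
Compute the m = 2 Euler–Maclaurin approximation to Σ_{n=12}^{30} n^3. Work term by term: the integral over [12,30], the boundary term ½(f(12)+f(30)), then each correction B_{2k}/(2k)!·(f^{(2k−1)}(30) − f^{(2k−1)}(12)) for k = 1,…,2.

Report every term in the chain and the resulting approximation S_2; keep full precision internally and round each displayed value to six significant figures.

Integral: ∫_12^30 x^3 dx = 197316.
Endpoint term: (f(12) + f(30))/2 = (1728.00 + 27000.0)/2 = 14364.0.
So far: 211680.
k=1: B_{2}/(2)! × [f^{(1)}(30) − f^{(1)}(12)] = 1/12 × (2700.00 − 432.000) = 189.000.
After k=1: 211869.
k=2: B_{4}/(4)! × [f^{(3)}(30) − f^{(3)}(12)] = −1/720 × (6.00000 − 6.00000) = 0.00000.

S_2 ≈ 211869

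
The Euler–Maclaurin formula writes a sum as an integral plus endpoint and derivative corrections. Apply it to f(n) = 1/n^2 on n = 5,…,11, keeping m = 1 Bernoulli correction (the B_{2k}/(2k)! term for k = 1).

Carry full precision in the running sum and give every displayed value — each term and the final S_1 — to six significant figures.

S_1 ≈ 0.134431

Integral: ∫_5^11 1/x^2 dx = 0.109091.
½[f(5) + f(11)] = ½[0.0400000 + 0.00826446] = 0.0241322.
Running total after boundary: 0.133223.
Order-1 term: 1/12 · (-0.00150263 − (-0.0160000)) = 0.00120811.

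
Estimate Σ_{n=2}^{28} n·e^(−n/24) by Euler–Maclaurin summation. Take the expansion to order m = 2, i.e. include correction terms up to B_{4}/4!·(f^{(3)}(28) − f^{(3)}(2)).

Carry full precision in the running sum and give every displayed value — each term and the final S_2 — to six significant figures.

S_2 ≈ 190.682

The integral term ∫_2^28 x·e^(−x/24) dx = 185.476.
½[f(2) + f(28)] = ½[1.84009 + 8.71929] = 5.27969.
Integral + boundary = 190.756.
Order-1 term: 1/12 · (-0.0519005 − 0.843374) = -0.0746062.
After k=1: 190.682.
Order-2 term: −1/720 · (0.000991156 − 0.00465879) = 5.09394e-06.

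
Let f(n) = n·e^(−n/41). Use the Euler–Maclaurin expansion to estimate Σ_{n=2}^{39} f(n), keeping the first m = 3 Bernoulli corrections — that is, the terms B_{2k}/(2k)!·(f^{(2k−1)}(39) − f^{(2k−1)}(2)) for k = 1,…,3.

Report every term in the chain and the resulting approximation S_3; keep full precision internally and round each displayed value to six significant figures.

Integral: ∫_2^39 x·e^(−x/41) dx = 412.099.
½[f(2) + f(39)] = ½[1.90478 + 15.0645] = 8.48465.
So far: 420.584.
Correction k=1: B_{2}/2! · (f^{(1)}(39) − f^{(1)}(2)) = 1/12 · (0.0188424 − 0.905932) = -0.0739241.
Running total after k=1: 420.510.
Correction k=2: B_{4}/4! · (f^{(3)}(39) − f^{(3)}(2)) = −1/720 · (0.000470780 − 0.00167205) = 1.66843e-06.
Running total after k=2: 420.510.
Correction k=3: B_{6}/6! · (f^{(5)}(39) − f^{(5)}(2)) = 1/30240 · (5.53451e-07 − 1.66875e-06) = -3.68816e-11.

S_3 ≈ 420.510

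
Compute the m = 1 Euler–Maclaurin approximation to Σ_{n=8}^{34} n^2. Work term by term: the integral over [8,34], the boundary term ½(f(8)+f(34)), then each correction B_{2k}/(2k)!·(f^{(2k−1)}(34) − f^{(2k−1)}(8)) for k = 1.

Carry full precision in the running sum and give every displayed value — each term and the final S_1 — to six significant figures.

S_1 ≈ 13545.0

∫_8^34 x^2 dx evaluates to 12930.7.
Boundary: ½(f(8) + f(34)) = ½(64.0000 + 1156.00) = 610.000.
Integral + boundary = 13540.7.
k=1: B_{2}/(2)! × [f^{(1)}(34) − f^{(1)}(8)] = 1/12 × (68.0000 − 16.0000) = 4.33333.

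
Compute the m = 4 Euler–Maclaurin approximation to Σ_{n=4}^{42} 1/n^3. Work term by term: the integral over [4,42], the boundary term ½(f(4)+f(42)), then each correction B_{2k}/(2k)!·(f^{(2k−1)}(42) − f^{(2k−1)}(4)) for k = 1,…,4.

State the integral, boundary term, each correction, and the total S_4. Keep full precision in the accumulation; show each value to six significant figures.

S_4 ≈ 0.0397431

∫_4^42 1/x^3 dx evaluates to 0.0309666.
Endpoint term: (f(4) + f(42))/2 = (0.0156250 + 1.34975e-05)/2 = 0.00781925.
So far: 0.0387858.
Order-1 term: 1/12 · (-9.64104e-07 − (-0.0117188)) = 0.000976482.
Partial sum through k=1: 0.0397623.
Order-2 term: −1/720 · (-1.09309e-08 − (-0.0146484)) = -2.03450e-05.
Partial sum through k=2: 0.0397419.
Order-3 term: 1/30240 · (-2.60259e-10 − (-0.0384521)) = 1.27157e-06.
Partial sum through k=3: 0.0397432.
Order-4 term: −1/1209600 · (-1.06228e-11 − (-0.173035)) = -1.43051e-07.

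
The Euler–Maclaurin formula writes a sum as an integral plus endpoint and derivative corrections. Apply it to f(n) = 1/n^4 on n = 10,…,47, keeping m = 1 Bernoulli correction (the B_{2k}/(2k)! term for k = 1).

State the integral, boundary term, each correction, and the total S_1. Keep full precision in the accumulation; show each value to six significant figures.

Integral: ∫_10^47 1/x^4 dx = 0.000330123.
Endpoint term: (f(10) + f(47))/2 = (0.000100000 + 2.04931e-07)/2 = 5.01025e-05.
Integral + boundary = 0.000380225.
Correction k=1: B_{2}/2! · (f^{(1)}(47) − f^{(1)}(10)) = 1/12 · (-1.74410e-08 − (-4.00000e-05)) = 3.33188e-06.

S_1 ≈ 0.000383557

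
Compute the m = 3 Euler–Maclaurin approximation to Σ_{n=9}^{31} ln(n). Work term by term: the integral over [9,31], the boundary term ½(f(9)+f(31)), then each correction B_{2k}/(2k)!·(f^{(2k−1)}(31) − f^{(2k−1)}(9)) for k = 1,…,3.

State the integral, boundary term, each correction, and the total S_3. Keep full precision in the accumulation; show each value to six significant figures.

S_3 ≈ 67.4876

∫_9^31 ln(x) dx evaluates to 64.6786.
Endpoint term: (f(9) + f(31))/2 = (2.19722 + 3.43399)/2 = 2.81561.
Integral + boundary = 67.4942.
Correction k=1: B_{2}/2! · (f^{(1)}(31) − f^{(1)}(9)) = 1/12 · (0.0322581 − 0.111111) = -0.00657109.
Running total after k=1: 67.4876.
Correction k=2: B_{4}/4! · (f^{(3)}(31) − f^{(3)}(9)) = −1/720 · (6.71344e-05 − 0.00274348) = 3.71715e-06.
Running total after k=2: 67.4876.
Correction k=3: B_{6}/6! · (f^{(5)}(31) − f^{(5)}(9)) = 1/30240 · (8.38306e-07 − 0.000406442) = -1.34128e-08.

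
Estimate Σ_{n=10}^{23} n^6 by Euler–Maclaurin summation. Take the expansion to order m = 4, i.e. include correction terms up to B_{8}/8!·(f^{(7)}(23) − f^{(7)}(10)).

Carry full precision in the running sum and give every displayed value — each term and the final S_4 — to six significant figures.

S_4 ≈ 5.62659e+08

∫_10^23 x^6 dx evaluates to 4.84975e+08.
Endpoint term: (f(10) + f(23))/2 = (1.00000e+06 + 1.48036e+08)/2 = 7.45179e+07.
Running total after boundary: 5.59493e+08.
Order-1 term: 1/12 · (3.86181e+07 − 600000) = 3.16817e+06.
Partial sum through k=1: 5.62661e+08.
Order-2 term: −1/720 · (1.46004e+06 − 120000) = -1861.17.
Partial sum through k=2: 5.62659e+08.
Order-3 term: 1/30240 · (16560.0 − 7200.00) = 0.309524.
Partial sum through k=3: 5.62659e+08.
Order-4 term: −1/1209600 · (0.00000 − 0.00000) = 0.00000.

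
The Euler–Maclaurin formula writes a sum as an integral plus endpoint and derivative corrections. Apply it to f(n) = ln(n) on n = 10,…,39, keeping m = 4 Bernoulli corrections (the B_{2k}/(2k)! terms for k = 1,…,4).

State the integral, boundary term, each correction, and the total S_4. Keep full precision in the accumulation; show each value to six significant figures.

S_4 ≈ 93.8299

Integral: ∫_10^39 ln(x) dx = 90.8531.
Boundary: ½(f(10) + f(39)) = ½(2.30259 + 3.66356) = 2.98307.
Running total after boundary: 93.8361.
Correction k=1: B_{2}/2! · (f^{(1)}(39) − f^{(1)}(10)) = 1/12 · (0.0256410 − 0.100000) = -0.00619658.
Partial sum through k=1: 93.8299.
Correction k=2: B_{4}/4! · (f^{(3)}(39) − f^{(3)}(10)) = −1/720 · (3.37160e-05 − 0.00200000) = 2.73095e-06.
Partial sum through k=2: 93.8299.
Correction k=3: B_{6}/6! · (f^{(5)}(39) − f^{(5)}(10)) = 1/30240 · (2.66004e-07 − 0.000240000) = -7.92771e-09.
Partial sum through k=3: 93.8299.
Correction k=4: B_{8}/8! · (f^{(7)}(39) − f^{(7)}(10)) = −1/1209600 · (5.24663e-09 − 7.20000e-05) = 5.95195e-11.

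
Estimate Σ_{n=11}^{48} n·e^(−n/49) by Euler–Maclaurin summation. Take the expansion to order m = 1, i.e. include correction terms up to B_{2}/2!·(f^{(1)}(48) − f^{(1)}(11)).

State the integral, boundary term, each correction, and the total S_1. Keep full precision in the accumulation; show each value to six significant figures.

Integral: ∫_11^48 x·e^(−x/49) dx = 564.254.
Endpoint term: (f(11) + f(48))/2 = (8.78816 + 18.0223)/2 = 13.4052.
Integral + boundary = 577.659.
Order-1 term: 1/12 · (0.00766254 − 0.619574) = -0.0509926.

S_1 ≈ 577.608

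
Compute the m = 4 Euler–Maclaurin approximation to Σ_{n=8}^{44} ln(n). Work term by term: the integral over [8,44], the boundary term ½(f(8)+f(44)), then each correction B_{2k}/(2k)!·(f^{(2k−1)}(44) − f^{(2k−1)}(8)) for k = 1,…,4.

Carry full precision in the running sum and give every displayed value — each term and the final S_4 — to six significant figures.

S_4 ≈ 116.792

The integral term ∫_8^44 ln(x) dx = 113.869.
Boundary: ½(f(8) + f(44)) = ½(2.07944 + 3.78419) = 2.93182.
Running total after boundary: 116.801.
k=1: B_{2}/(2)! × [f^{(1)}(44) − f^{(1)}(8)] = 1/12 × (0.0227273 − 0.125000) = -0.00852273.
Running total after k=1: 116.792.
k=2: B_{4}/(4)! × [f^{(3)}(44) − f^{(3)}(8)] = −1/720 × (2.34786e-05 − 0.00390625) = 5.39274e-06.
Running total after k=2: 116.792.
k=3: B_{6}/(6)! × [f^{(5)}(44) − f^{(5)}(8)] = 1/30240 × (1.45528e-07 − 0.000732422) = -2.42155e-08.
Running total after k=3: 116.792.
k=4: B_{8}/(8)! × [f^{(7)}(44) − f^{(7)}(8)] = −1/1209600 × (2.25509e-09 − 0.000343323) = 2.83830e-10.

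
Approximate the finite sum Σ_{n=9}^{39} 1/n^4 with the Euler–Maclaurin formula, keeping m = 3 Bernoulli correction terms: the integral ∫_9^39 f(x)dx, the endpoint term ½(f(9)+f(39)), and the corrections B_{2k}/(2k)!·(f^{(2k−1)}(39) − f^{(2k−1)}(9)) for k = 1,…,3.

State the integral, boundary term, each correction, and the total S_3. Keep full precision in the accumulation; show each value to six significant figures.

Integral: ∫_9^39 1/x^4 dx = 0.000451628.
½[f(9) + f(39)] = ½[0.000152416 + 4.32257e-07] = 7.64240e-05.
Integral + boundary = 0.000528052.
k=1: B_{2}/(2)! × [f^{(1)}(39) − f^{(1)}(9)] = 1/12 × (-4.43340e-08 − (-6.77404e-05)) = 5.64133e-06.
Partial sum through k=1: 0.000533693.
k=2: B_{4}/(4)! × [f^{(3)}(39) − f^{(3)}(9)] = −1/720 × (-8.74438e-10 − (-2.50890e-05)) = -3.48446e-08.
Partial sum through k=2: 0.000533659.
k=3: B_{6}/(6)! × [f^{(5)}(39) − f^{(5)}(9)] = 1/30240 × (-3.21950e-11 − (-1.73455e-05)) = 5.73593e-10.

S_3 ≈ 0.000533659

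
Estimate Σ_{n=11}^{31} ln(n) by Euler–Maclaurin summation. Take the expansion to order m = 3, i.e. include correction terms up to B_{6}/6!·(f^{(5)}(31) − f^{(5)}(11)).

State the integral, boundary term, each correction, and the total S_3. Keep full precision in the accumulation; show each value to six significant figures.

S_3 ≈ 62.9878

The integral term ∫_11^31 ln(x) dx = 60.0768.
Endpoint term: (f(11) + f(31))/2 = (2.39790 + 3.43399)/2 = 2.91594.
Running total after boundary: 62.9927.
Correction k=1: B_{2}/2! · (f^{(1)}(31) − f^{(1)}(11)) = 1/12 · (0.0322581 − 0.0909091) = -0.00488759.
Running total after k=1: 62.9878.
Correction k=2: B_{4}/4! · (f^{(3)}(31) − f^{(3)}(11)) = −1/720 · (6.71344e-05 − 0.00150263) = 1.99374e-06.
Running total after k=2: 62.9878.
Correction k=3: B_{6}/6! · (f^{(5)}(31) − f^{(5)}(11)) = 1/30240 · (8.38306e-07 − 0.000149021) = -4.90023e-09.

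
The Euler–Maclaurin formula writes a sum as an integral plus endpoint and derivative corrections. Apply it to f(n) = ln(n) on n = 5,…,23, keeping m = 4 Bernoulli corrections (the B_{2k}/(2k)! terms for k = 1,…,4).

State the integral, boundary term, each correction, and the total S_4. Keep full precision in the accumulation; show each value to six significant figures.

S_4 ≈ 48.4286

∫_5^23 ln(x) dx evaluates to 46.0692.
Endpoint term: (f(5) + f(23))/2 = (1.60944 + 3.13549)/2 = 2.37247.
Integral + boundary = 48.4416.
k=1: B_{2}/(2)! × [f^{(1)}(23) − f^{(1)}(5)] = 1/12 × (0.0434783 − 0.200000) = -0.0130435.
Partial sum through k=1: 48.4286.
k=2: B_{4}/(4)! × [f^{(3)}(23) − f^{(3)}(5)] = −1/720 × (0.000164379 − 0.0160000) = 2.19939e-05.
Partial sum through k=2: 48.4286.
k=3: B_{6}/(6)! × [f^{(5)}(23) − f^{(5)}(5)] = 1/30240 × (3.72883e-06 − 0.00768000) = -2.53845e-07.
Partial sum through k=3: 48.4286.
k=4: B_{8}/(8)! × [f^{(7)}(23) − f^{(7)}(5)] = −1/1209600 × (2.11465e-07 − 0.00921600) = 7.61887e-09.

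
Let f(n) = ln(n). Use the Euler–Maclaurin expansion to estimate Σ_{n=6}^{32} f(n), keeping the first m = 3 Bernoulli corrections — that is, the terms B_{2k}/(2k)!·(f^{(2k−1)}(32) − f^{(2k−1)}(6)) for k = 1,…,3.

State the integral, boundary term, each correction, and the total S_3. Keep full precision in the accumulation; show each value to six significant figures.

S_3 ≈ 76.7705

Integral: ∫_6^32 ln(x) dx = 74.1530.
½[f(6) + f(32)] = ½[1.79176 + 3.46574] = 2.62875.
Running total after boundary: 76.7817.
Order-1 term: 1/12 · (0.0312500 − 0.166667) = -0.0112847.
After k=1: 76.7705.
Order-2 term: −1/720 · (6.10352e-05 − 0.00925926) = 1.27753e-05.
After k=2: 76.7705.
Order-3 term: 1/30240 · (7.15256e-07 − 0.00308642) = -1.02040e-07.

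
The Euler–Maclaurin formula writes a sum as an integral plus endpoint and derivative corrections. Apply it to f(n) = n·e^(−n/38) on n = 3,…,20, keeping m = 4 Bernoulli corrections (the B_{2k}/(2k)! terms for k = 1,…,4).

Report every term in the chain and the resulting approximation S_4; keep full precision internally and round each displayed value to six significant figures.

S_4 ≈ 144.903

The integral term ∫_3^20 x·e^(−x/38) dx = 137.656.
Endpoint term: (f(3) + f(20))/2 = (2.77227 + 11.8156)/2 = 7.29391.
So far: 144.950.
k=1: B_{2}/(2)! × [f^{(1)}(20) − f^{(1)}(3)] = 1/12 × (0.279842 − 0.851134) = -0.0476077.
Partial sum through k=1: 144.903.
k=2: B_{4}/(4)! × [f^{(3)}(20) − f^{(3)}(3)] = −1/720 × (0.00101205 − 0.00186933) = 1.19067e-06.
Partial sum through k=2: 144.903.
k=3: B_{6}/(6)! × [f^{(5)}(20) − f^{(5)}(3)] = 1/30240 × (1.26752e-06 − 2.18091e-06) = -3.02046e-11.
Partial sum through k=3: 144.903.
k=4: B_{8}/(8)! × [f^{(7)}(20) − f^{(7)}(3)] = −1/1209600 × (1.27021e-09 − 2.12415e-09) = 7.05969e-16.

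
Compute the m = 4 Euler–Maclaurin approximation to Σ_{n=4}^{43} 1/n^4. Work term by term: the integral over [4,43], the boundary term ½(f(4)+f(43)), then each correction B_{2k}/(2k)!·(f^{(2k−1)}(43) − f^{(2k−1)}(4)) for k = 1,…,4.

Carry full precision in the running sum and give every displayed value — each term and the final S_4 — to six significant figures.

Integral: ∫_4^43 1/x^4 dx = 0.00520414.
½[f(4) + f(43)] = ½[0.00390625 + 2.92500e-07] = 0.00195327.
Running total after boundary: 0.00715741.
Correction k=1: B_{2}/2! · (f^{(1)}(43) − f^{(1)}(4)) = 1/12 · (-2.72093e-08 − (-0.00390625)) = 0.000325519.
After k=1: 0.00748293.
Correction k=2: B_{4}/4! · (f^{(3)}(43) − f^{(3)}(4)) = −1/720 · (-4.41471e-10 − (-0.00732422)) = -1.01725e-05.
After k=2: 0.00747276.
Correction k=3: B_{6}/6! · (f^{(5)}(43) − f^{(5)}(4)) = 1/30240 · (-1.33707e-11 − (-0.0256348)) = 8.47711e-07.
After k=3: 0.00747361.
Correction k=4: B_{8}/8! · (f^{(7)}(43) − f^{(7)}(4)) = −1/1209600 · (-6.50817e-13 − (-0.144196)) = -1.19209e-07.

S_4 ≈ 0.00747349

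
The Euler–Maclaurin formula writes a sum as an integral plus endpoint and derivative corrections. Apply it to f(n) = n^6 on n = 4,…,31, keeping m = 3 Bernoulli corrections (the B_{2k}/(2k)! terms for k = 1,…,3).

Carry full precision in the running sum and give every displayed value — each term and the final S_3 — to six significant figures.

The integral term ∫_4^31 x^6 dx = 3.93037e+09.
½[f(4) + f(31)] = ½[4096.00 + 8.87504e+08] = 4.43754e+08.
Running total after boundary: 4.37412e+09.
k=1: B_{2}/(2)! × [f^{(1)}(31) − f^{(1)}(4)] = 1/12 × (1.71775e+08 − 6144.00) = 1.43141e+07.
Partial sum through k=1: 4.38844e+09.
k=2: B_{4}/(4)! × [f^{(3)}(31) − f^{(3)}(4)] = −1/720 × (3.57492e+06 − 7680.00) = -4954.50.
Partial sum through k=2: 4.38843e+09.
k=3: B_{6}/(6)! × [f^{(5)}(31) − f^{(5)}(4)] = 1/30240 × (22320.0 − 2880.00) = 0.642857.

S_3 ≈ 4.38843e+09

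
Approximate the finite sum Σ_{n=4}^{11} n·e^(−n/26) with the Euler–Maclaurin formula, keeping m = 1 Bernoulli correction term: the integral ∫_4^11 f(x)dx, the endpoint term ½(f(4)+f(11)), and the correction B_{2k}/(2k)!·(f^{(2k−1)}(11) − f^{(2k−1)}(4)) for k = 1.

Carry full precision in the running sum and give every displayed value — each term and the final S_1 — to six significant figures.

The integral term ∫_4^11 x·e^(−x/26) dx = 38.6379.
½[f(4) + f(11)] = ½[3.42962 + 7.20531] = 5.31746.
Running total after boundary: 43.9553.
k=1: B_{2}/(2)! × [f^{(1)}(11) − f^{(1)}(4)] = 1/12 × (0.377901 − 0.725496) = -0.0289662.

S_1 ≈ 43.9264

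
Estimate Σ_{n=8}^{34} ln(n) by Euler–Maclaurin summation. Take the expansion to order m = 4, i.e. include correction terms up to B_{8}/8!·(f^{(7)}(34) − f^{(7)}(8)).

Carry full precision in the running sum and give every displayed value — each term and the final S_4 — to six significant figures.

∫_8^34 ln(x) dx evaluates to 77.2607.
½[f(8) + f(34)] = ½[2.07944 + 3.52636] = 2.80290.
Running total after boundary: 80.0636.
Order-1 term: 1/12 · (0.0294118 − 0.125000) = -0.00796569.
Running total after k=1: 80.0557.
Order-2 term: −1/720 · (5.08854e-05 − 0.00390625) = 5.35467e-06.
Running total after k=2: 80.0557.
Order-3 term: 1/30240 · (5.28222e-07 − 0.000732422) = -2.42028e-08.
Running total after k=3: 80.0557.
Order-4 term: −1/1209600 · (1.37082e-08 − 0.000343323) = 2.83820e-10.

S_4 ≈ 80.0557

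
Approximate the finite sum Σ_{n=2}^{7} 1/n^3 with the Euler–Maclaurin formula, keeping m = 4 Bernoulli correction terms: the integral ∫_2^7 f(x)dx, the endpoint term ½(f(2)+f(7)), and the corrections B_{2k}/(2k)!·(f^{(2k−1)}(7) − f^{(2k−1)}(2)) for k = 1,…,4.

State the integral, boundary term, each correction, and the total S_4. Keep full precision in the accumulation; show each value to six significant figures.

S_4 ≈ 0.193152

Integral: ∫_2^7 1/x^3 dx = 0.114796.
½[f(2) + f(7)] = ½[0.125000 + 0.00291545] = 0.0639577.
Running total after boundary: 0.178754.
Correction k=1: B_{2}/2! · (f^{(1)}(7) − f^{(1)}(2)) = 1/12 · (-0.00124948 − (-0.187500)) = 0.0155209.
Running total after k=1: 0.194275.
Correction k=2: B_{4}/4! · (f^{(3)}(7) − f^{(3)}(2)) = −1/720 · (-0.000509992 − (-0.937500)) = -0.00130138.
Running total after k=2: 0.192973.
Correction k=3: B_{6}/6! · (f^{(5)}(7) − f^{(5)}(2)) = 1/30240 · (-0.000437136 − (-9.84375)) = 0.000325506.
Running total after k=3: 0.193299.
Correction k=4: B_{8}/8! · (f^{(7)}(7) − f^{(7)}(2)) = −1/1209600 · (-0.000642322 − (-177.188)) = -0.000146484.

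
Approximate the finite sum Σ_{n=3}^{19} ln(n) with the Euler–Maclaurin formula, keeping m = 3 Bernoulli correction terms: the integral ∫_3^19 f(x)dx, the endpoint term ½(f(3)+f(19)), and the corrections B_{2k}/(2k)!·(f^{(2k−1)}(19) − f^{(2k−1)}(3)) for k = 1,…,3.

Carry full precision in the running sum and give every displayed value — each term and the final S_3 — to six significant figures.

Integral: ∫_3^19 ln(x) dx = 36.6485.
½[f(3) + f(19)] = ½[1.09861 + 2.94444] = 2.02153.
Running total after boundary: 38.6700.
k=1: B_{2}/(2)! × [f^{(1)}(19) − f^{(1)}(3)] = 1/12 × (0.0526316 − 0.333333) = -0.0233918.
Partial sum through k=1: 38.6466.
k=2: B_{4}/(4)! × [f^{(3)}(19) − f^{(3)}(3)] = −1/720 × (0.000291588 − 0.0740741) = 0.000102476.
Partial sum through k=2: 38.6467.
k=3: B_{6}/(6)! × [f^{(5)}(19) − f^{(5)}(3)] = 1/30240 × (9.69267e-06 − 0.0987654) = -3.26573e-06.

S_3 ≈ 38.6467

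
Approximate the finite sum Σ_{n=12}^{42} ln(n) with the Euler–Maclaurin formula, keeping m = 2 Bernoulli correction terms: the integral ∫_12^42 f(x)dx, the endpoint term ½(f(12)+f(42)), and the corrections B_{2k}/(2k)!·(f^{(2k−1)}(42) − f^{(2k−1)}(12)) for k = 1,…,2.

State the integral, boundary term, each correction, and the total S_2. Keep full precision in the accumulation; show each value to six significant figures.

Integral: ∫_12^42 ln(x) dx = 97.1632.
Endpoint term: (f(12) + f(42))/2 = (2.48491 + 3.73767)/2 = 3.11129.
Integral + boundary = 100.275.
Correction k=1: B_{2}/2! · (f^{(1)}(42) − f^{(1)}(12)) = 1/12 · (0.0238095 − 0.0833333) = -0.00496032.
Partial sum through k=1: 100.270.
Correction k=2: B_{4}/4! · (f^{(3)}(42) − f^{(3)}(12)) = −1/720 · (2.69949e-05 − 0.00115741) = 1.57002e-06.

S_2 ≈ 100.270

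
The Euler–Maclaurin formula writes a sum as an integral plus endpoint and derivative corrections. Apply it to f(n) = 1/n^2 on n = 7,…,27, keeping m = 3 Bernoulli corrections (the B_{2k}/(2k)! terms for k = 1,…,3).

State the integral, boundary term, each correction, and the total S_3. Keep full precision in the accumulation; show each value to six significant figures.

S_3 ≈ 0.117186

∫_7^27 1/x^2 dx evaluates to 0.105820.
Boundary: ½(f(7) + f(27)) = ½(0.0204082 + 0.00137174) = 0.0108900.
Running total after boundary: 0.116710.
Order-1 term: 1/12 · (-0.000101611 − (-0.00583090)) = 0.000477441.
Partial sum through k=1: 0.117187.
Order-2 term: −1/720 · (-1.67260e-06 − (-0.00142798)) = -1.98098e-06.
Partial sum through k=2: 0.117186.
Order-3 term: 1/30240 · (-6.88313e-08 − (-0.000874271)) = 2.89088e-08.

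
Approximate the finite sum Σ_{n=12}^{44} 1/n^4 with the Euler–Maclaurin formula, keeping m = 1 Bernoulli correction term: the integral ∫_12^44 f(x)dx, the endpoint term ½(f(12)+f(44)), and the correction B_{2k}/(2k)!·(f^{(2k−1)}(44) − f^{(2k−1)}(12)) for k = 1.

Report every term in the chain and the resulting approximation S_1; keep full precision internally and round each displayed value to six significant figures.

Integral: ∫_12^44 1/x^4 dx = 0.000188988.
½[f(12) + f(44)] = ½[4.82253e-05 + 2.66802e-07] = 2.42461e-05.
Running total after boundary: 0.000213234.
Order-1 term: 1/12 · (-2.42547e-08 − (-1.60751e-05)) = 1.33757e-06.

S_1 ≈ 0.000214572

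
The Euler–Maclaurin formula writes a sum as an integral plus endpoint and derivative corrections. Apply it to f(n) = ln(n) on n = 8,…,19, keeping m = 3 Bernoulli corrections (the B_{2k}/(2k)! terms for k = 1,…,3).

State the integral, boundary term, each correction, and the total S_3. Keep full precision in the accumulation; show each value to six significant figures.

The integral term ∫_8^19 ln(x) dx = 28.3088.
½[f(8) + f(19)] = ½[2.07944 + 2.94444] = 2.51194.
Running total after boundary: 30.8207.
Correction k=1: B_{2}/2! · (f^{(1)}(19) − f^{(1)}(8)) = 1/12 · (0.0526316 − 0.125000) = -0.00603070.
After k=1: 30.8147.
Correction k=2: B_{4}/4! · (f^{(3)}(19) − f^{(3)}(8)) = −1/720 · (0.000291588 − 0.00390625) = 5.02036e-06.
After k=2: 30.8147.
Correction k=3: B_{6}/6! · (f^{(5)}(19) − f^{(5)}(8)) = 1/30240 · (9.69267e-06 − 0.000732422) = -2.38998e-08.

S_3 ≈ 30.8147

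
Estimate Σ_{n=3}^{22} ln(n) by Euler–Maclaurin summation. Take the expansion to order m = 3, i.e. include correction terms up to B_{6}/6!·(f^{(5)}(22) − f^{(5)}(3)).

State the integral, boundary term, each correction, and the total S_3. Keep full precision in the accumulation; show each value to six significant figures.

S_3 ≈ 47.7780

The integral term ∫_3^22 ln(x) dx = 45.7071.
½[f(3) + f(22)] = ½[1.09861 + 3.09104] = 2.09483.
Running total after boundary: 47.8019.
Correction k=1: B_{2}/2! · (f^{(1)}(22) − f^{(1)}(3)) = 1/12 · (0.0454545 − 0.333333) = -0.0239899.
Running total after k=1: 47.7779.
Correction k=2: B_{4}/4! · (f^{(3)}(22) − f^{(3)}(3)) = −1/720 · (0.000187829 − 0.0740741) = 0.000102620.
Running total after k=2: 47.7780.
Correction k=3: B_{6}/6! · (f^{(5)}(22) − f^{(5)}(3)) = 1/30240 · (4.65691e-06 − 0.0987654) = -3.26590e-06.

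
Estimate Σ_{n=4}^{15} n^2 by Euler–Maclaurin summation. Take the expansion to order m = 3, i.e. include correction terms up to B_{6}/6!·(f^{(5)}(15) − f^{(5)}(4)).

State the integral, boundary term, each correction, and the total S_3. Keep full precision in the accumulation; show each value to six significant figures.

∫_4^15 x^2 dx evaluates to 1103.67.
Boundary: ½(f(4) + f(15)) = ½(16.0000 + 225.000) = 120.500.
Running total after boundary: 1224.17.
k=1: B_{2}/(2)! × [f^{(1)}(15) − f^{(1)}(4)] = 1/12 × (30.0000 − 8.00000) = 1.83333.
Running total after k=1: 1226.00.
k=2: B_{4}/(4)! × [f^{(3)}(15) − f^{(3)}(4)] = −1/720 × (0.00000 − 0.00000) = 0.00000.
Running total after k=2: 1226.00.
k=3: B_{6}/(6)! × [f^{(5)}(15) − f^{(5)}(4)] = 1/30240 × (0.00000 − 0.00000) = 0.00000.

S_3 ≈ 1226.00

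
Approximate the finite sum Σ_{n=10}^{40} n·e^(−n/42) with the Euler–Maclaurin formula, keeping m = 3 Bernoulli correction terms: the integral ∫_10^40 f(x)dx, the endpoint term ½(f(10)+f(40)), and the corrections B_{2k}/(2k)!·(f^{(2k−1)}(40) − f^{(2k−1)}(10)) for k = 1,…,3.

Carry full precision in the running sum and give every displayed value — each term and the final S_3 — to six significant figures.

S_3 ≈ 404.111

Integral: ∫_10^40 x·e^(−x/42) dx = 392.502.
Boundary: ½(f(10) + f(40)) = ½(7.88128 + 15.4329) = 11.6571.
So far: 404.159.
k=1: B_{2}/(2)! × [f^{(1)}(40) − f^{(1)}(10)] = 1/12 × (0.0183724 − 0.600478) = -0.0485088.
After k=1: 404.111.
k=2: B_{4}/(4)! × [f^{(3)}(40) − f^{(3)}(10)] = −1/720 × (0.000447854 − 0.00123398) = 1.09184e-06.
After k=2: 404.111.
k=3: B_{6}/(6)! × [f^{(5)}(40) − f^{(5)}(10)] = 1/30240 × (5.01867e-07 − 1.20609e-06) = -2.32878e-11.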